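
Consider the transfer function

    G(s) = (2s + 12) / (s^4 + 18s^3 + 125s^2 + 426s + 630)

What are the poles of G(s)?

s = -7, -3 + 3j, -3 - 3j, -5

The poles are the roots of the denominator s^4 + 18s^3 + 125s^2 + 426s + 630 = 0.
Trying s = -7: the polynomial evaluates to 0, so (s + 7) is a factor.
Dividing out leaves s^3 + 11s^2 + 48s + 90 = 0.
This factors further as (s^2 + 6s + 18)(s + 5) = 0.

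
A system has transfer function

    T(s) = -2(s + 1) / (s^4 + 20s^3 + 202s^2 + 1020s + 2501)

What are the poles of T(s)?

s = -5 ± 6j, -5 ± 4j

The poles are the roots of the denominator s^4 + 20s^3 + 202s^2 + 1020s + 2501 = 0.
No real roots exist; factor into two real quadratics: (s^2 + 10s + 61)(s^2 + 10s + 41) = 0.
Each quadratic gives a conjugate pair via the quadratic formula.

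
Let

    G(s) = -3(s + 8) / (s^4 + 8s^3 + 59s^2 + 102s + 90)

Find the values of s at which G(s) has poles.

The poles are the roots of the denominator s^4 + 8s^3 + 59s^2 + 102s + 90 = 0.
No real roots exist; factor into two real quadratics: (s^2 + 2s + 2)(s^2 + 6s + 45) = 0.
Each quadratic gives a conjugate pair via the quadratic formula.

s = -1 ± j, -3 ± 6j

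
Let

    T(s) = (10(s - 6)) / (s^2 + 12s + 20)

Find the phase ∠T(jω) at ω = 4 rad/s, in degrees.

At s = j4: numerator = -60 + j40, denominator = 4 + j48.
∠T = ∠num − ∠den = 146.31° − (85.236°) = 61.07°.

∠T(j4) ≈ 61.07°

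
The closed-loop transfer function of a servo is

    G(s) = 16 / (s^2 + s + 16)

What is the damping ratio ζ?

Compare the denominator to the standard form s^2 + 2ζωₙs + ωₙ².
ωₙ² = 16, so ωₙ = 4 rad/s.
2ζωₙ = 1, so ζ = 1/(2·4) = 0.125.

ζ = 0.125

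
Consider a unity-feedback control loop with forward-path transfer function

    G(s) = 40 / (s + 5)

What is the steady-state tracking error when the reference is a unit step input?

G(s) has no poles at the origin.
This is a Type 0 system. Kp = lim_{s→0} G(s) = 40/5 = 8.
e_ss = 1/(1 + Kp) = 1/(1 + 8) = 1/9 ≈ 0.1111.

e_ss = 0.1111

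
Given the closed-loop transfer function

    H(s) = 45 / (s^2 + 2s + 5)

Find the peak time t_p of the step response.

t_p ≈ 1.571 s

Comparing s^2 + 2s + 5 to s^2 + 2ζωₙs + ωₙ²: ωₙ = √5 ≈ 2.236 rad/s and ζ = 2/(2·√5) ≈ 0.4472.
ζωₙ = 2/2 = 1, so ω_d = ωₙ√(1−ζ²) = √(ωₙ² − (ζωₙ)²) = √(5 − 1²) = √4 = 2 rad/s.
t_p = π/ω_d = π/2 ≈ 1.571 s.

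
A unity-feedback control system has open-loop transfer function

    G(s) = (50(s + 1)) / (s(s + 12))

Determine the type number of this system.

The denominator has 1 factor of s at the origin (free integrator), so this is a Type 1 system.

Type 1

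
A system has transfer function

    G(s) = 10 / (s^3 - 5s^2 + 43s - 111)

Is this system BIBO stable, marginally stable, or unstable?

The denominator s^3 - 5s^2 + 43s - 111 factors as (s^2 - 2s + 37)(s - 3), giving poles at s = 1 + 6j, 1 - 6j, 3.
Since the pole(s) at s = 1 + 6j, 1 - 6j, 3 lie in the right half-plane, the system is unstable.

unstable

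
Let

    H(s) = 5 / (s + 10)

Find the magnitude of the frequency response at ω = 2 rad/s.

Substitute s = j2: numerator = 5, denominator = 10 + j2.
|H(j2)| = |5| / |10 + j2| = 5 / 10.198 ≈ 0.4903.

|H(j2)| ≈ 0.4903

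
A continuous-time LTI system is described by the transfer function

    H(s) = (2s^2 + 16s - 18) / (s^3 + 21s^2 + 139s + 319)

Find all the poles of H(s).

s = -5 + 2j, -5 - 2j, -11

The poles are the roots of the denominator s^3 + 21s^2 + 139s + 319 = 0.
Trying s = -11: the polynomial evaluates to 0, so (s + 11) is a factor.
Dividing out leaves s^2 + 10s + 29 = 0.
The quadratic formula then gives s = -5 ± 2j.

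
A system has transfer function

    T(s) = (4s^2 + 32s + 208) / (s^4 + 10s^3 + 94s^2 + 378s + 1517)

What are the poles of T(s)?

s = -4 ± 5j, -1 ± 6j

The poles are the roots of the denominator s^4 + 10s^3 + 94s^2 + 378s + 1517 = 0.
No real roots exist; factor into two real quadratics: (s^2 + 8s + 41)(s^2 + 2s + 37) = 0.
Each quadratic gives a conjugate pair via the quadratic formula.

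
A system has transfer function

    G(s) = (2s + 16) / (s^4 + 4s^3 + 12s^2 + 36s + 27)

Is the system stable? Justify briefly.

marginally stable

The denominator s^4 + 4s^3 + 12s^2 + 36s + 27 factors as (s^2 + 9)(s + 1)(s + 3), giving poles at s = 3j, -3j, -1, -3.
Since the simple pole(s) at s = 3j, -3j lie on the jω-axis with none in the right half-plane, the system is marginally stable.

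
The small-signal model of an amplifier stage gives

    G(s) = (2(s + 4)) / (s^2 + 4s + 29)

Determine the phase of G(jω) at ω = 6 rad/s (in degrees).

At s = j6: numerator = 8 + j12, denominator = -7 + j24.
∠G = ∠num − ∠den = 56.310° − (106.26°) = -49.95°.

∠G(j6) ≈ -49.95°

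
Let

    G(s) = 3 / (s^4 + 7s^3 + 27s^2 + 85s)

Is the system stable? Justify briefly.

The denominator s^4 + 7s^3 + 27s^2 + 85s factors as s(s^2 + 2s + 17)(s + 5), giving poles at s = 0, -1 ± 4j, -5.
Since the simple pole(s) at s = 0 lie on the jω-axis with none in the right half-plane, the system is marginally stable.

marginally stable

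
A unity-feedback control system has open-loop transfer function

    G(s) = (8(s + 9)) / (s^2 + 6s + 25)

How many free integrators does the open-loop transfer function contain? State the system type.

The denominator has no factor of s at the origin — no free integrator — so this is a Type 0 system.

Type 0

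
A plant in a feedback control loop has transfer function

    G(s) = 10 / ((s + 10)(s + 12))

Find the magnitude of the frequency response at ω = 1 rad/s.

|G(j1)| ≈ 0.08263

Substitute s = j1: numerator = 10, denominator = 119 + j22.
|G(j1)| = |10| / |119 + j22| = 10 / 121.02 ≈ 0.08263.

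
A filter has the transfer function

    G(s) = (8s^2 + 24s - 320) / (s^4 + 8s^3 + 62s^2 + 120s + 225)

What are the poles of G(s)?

The poles are the roots of the denominator s^4 + 8s^3 + 62s^2 + 120s + 225 = 0.
No real roots exist; factor into two real quadratics: (s^2 + 6s + 45)(s^2 + 2s + 5) = 0.
Each quadratic gives a conjugate pair via the quadratic formula.

s = -3 ± 6j, -1 ± 2j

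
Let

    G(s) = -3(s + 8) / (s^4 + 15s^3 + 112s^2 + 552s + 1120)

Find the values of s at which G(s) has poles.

The poles are the roots of the denominator s^4 + 15s^3 + 112s^2 + 552s + 1120 = 0.
Trying s = -7: the polynomial evaluates to 0, so (s + 7) is a factor.
Dividing out leaves s^3 + 8s^2 + 56s + 160 = 0.
This factors further as (s^2 + 4s + 40)(s + 4) = 0.

s = -7, -2 + 6j, -2 - 6j, -4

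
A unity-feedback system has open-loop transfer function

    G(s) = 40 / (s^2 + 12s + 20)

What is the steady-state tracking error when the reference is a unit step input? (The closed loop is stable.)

e_ss = 0.3333

G(s) has no poles at the origin.
This is a Type 0 system. Kp = lim_{s→0} G(s) = 40/20 = 2.
e_ss = 1/(1 + Kp) = 1/(1 + 2) = 1/3 ≈ 0.3333.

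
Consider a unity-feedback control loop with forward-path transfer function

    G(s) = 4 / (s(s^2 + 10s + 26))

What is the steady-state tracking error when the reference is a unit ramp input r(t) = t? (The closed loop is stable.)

e_ss = 6.500

G(s) has one pole at the origin.
This is a Type 1 system. Kv = lim_{s→0} s·G(s) = 4/26 = 2/13.
e_ss = 1/Kv = 1/(2/13) = 13/2 ≈ 6.500.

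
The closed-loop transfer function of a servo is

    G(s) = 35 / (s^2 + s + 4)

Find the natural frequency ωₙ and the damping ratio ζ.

ωₙ = 2 rad/s, ζ = 0.25

Compare the denominator to the standard form s^2 + 2ζωₙs + ωₙ².
ωₙ² = 4, so ωₙ = 2 rad/s.
2ζωₙ = 1, so ζ = 1/(2·2) = 0.25.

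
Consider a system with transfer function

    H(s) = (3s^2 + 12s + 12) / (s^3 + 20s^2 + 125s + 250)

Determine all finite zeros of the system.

s = -2, -2

Set the numerator to zero: 3s^2 + 12s + 12 = 0, i.e. 3·(s^2 + 4s + 4) = 0.
Factoring: (s + 2)^2 = 0.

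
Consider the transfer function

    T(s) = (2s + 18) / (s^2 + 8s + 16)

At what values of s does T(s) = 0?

s = -9

Set the numerator to zero: 2s + 18 = 0, i.e. 2·(s + 9) = 0.
So s = -9.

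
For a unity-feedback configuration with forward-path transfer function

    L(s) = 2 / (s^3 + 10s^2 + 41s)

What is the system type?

Type 1

Factor s from the denominator: s^3 + 10s^2 + 41s = s·(s^2 + 10s + 41).
There is 1 pole at the origin, so the system is Type 1.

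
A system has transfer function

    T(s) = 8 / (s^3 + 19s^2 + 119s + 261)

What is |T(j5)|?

Substitute s = j5: numerator = 8, denominator = -214 + j470.
|T(j5)| = |8| / |-214 + j470| = 8 / 516.43 ≈ 0.01549.

|T(j5)| ≈ 0.01549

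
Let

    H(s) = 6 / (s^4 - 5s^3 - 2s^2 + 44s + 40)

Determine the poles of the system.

s = 4 + 2j, 4 - 2j, -1, -2

The poles are the roots of the denominator s^4 - 5s^3 - 2s^2 + 44s + 40 = 0.
Trying s = -1: the polynomial evaluates to 0, so (s + 1) is a factor.
Dividing out leaves s^3 - 6s^2 + 4s + 40 = 0.
This factors further as (s^2 - 8s + 20)(s + 2) = 0.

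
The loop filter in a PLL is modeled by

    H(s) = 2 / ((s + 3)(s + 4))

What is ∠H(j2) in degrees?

∠H(j2) ≈ -60.26°

At s = j2: numerator = 2, denominator = 8 + j14.
∠H = ∠num − ∠den = 0° − (60.255°) = -60.26°.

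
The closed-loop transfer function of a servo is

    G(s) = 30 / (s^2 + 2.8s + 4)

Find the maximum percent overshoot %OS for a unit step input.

%OS ≈ 4.60%

Comparing s^2 + 2.8s + 4 to s^2 + 2ζωₙs + ωₙ²: ωₙ = 2 rad/s and ζ = 2.8/(2·2) = 0.7.
%OS = 100·exp(−πζ/√(1−ζ²)) = 100·exp(−π·0.7/√(1−0.7²)) ≈ 4.60%.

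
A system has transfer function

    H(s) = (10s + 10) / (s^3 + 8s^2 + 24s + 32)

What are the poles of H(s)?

The poles are the roots of the denominator s^3 + 8s^2 + 24s + 32 = 0.
Trying s = -4: the polynomial evaluates to 0, so (s + 4) is a factor.
Dividing out leaves s^2 + 4s + 8 = 0.
The quadratic formula then gives s = -2 ± 2j.

s = -2 ± 2j, -4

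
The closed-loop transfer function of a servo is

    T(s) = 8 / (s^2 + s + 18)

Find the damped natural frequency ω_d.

Comparing s^2 + s + 18 to s^2 + 2ζωₙs + ωₙ²: ωₙ = √18 ≈ 4.243 rad/s and ζ = 1/(2·√18) ≈ 0.1179.
ζωₙ = 1/2 = 0.5, so ω_d = ωₙ√(1−ζ²) = √(ωₙ² − (ζωₙ)²) = √(18 − 0.5²) = √17.75 ≈ 4.213 rad/s.

ω_d ≈ 4.213 rad/s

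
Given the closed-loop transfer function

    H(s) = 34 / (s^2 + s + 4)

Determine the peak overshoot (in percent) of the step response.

Comparing s^2 + s + 4 to s^2 + 2ζωₙs + ωₙ²: ωₙ = 2 rad/s and ζ = 1/(2·2) = 0.25.
%OS = 100·exp(−πζ/√(1−ζ²)) = 100·exp(−π·0.25/√(1−0.25²)) ≈ 44.4%.

%OS ≈ 44.4%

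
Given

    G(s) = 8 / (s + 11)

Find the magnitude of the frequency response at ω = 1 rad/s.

Substitute s = j1: numerator = 8, denominator = 11 + j1.
|G(j1)| = |8| / |11 + j1| = 8 / 11.045 ≈ 0.7243.

|G(j1)| ≈ 0.7243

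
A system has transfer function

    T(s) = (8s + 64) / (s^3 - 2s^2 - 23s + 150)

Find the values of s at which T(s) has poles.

The poles are the roots of the denominator s^3 - 2s^2 - 23s + 150 = 0.
Trying s = -6: the polynomial evaluates to 0, so (s + 6) is a factor.
Dividing out leaves s^2 - 8s + 25 = 0.
The quadratic formula then gives s = 4 ± 3j.

s = 4 ± 3j, -6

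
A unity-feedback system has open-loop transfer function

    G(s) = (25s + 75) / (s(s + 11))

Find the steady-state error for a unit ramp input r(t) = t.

G(s) has one pole at the origin.
This is a Type 1 system. Kv = lim_{s→0} s·G(s) = 75/11.
e_ss = 1/Kv = 1/(75/11) = 11/75 ≈ 0.1467.

e_ss = 0.1467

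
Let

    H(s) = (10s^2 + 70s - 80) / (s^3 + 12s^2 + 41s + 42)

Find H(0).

Set s = 0: H(0) = (-80) / (42) = -40/21.

H(0) = -40/21 ≈ -1.905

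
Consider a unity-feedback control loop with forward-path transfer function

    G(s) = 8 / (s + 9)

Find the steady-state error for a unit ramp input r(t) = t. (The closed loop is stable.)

e_ss = ∞

G(s) has no poles at the origin.
This is a Type 0 system; Kv = lim_{s→0} s·G(s) = 0, so the steady-state error for a ramp input is infinite.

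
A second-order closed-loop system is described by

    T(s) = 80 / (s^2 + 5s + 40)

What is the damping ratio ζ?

ζ ≈ 0.3953

Compare the denominator to the standard form s^2 + 2ζωₙs + ωₙ².
ωₙ² = 40, so ωₙ = √40 ≈ 6.325 rad/s.
2ζωₙ = 5, so ζ = 5/(2·√40) ≈ 0.3953.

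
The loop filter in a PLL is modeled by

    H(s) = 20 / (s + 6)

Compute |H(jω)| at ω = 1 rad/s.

Substitute s = j1: numerator = 20, denominator = 6 + j1.
|H(j1)| = |20| / |6 + j1| = 20 / 6.0828 ≈ 3.288.

|H(j1)| ≈ 3.288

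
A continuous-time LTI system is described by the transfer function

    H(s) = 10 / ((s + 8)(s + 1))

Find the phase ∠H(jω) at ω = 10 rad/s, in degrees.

∠H(j10) ≈ -135.6°

At s = j10: numerator = 10, denominator = -92 + j90.
∠H = ∠num − ∠den = 0° − (135.63°) = -135.6°.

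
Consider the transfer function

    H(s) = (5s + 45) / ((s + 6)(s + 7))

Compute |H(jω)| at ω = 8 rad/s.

|H(j8)| ≈ 0.5664

Substitute s = j8: numerator = 45 + j40, denominator = -22 + j104.
|H(j8)| = |45 + j40| / |-22 + j104| = 60.208 / 106.30 ≈ 0.5664.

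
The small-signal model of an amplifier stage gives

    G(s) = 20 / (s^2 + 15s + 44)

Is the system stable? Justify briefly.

The denominator s^2 + 15s + 44 factors as (s + 4)(s + 11), giving poles at s = -4, -11.
Since all poles lie strictly in the left half-plane, the system is stable.

stable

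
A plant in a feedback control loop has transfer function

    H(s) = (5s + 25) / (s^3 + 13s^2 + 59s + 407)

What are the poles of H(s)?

s = -1 ± 6j, -11

The poles are the roots of the denominator s^3 + 13s^2 + 59s + 407 = 0.
Trying s = -11: the polynomial evaluates to 0, so (s + 11) is a factor.
Dividing out leaves s^2 + 2s + 37 = 0.
The quadratic formula then gives s = -1 ± 6j.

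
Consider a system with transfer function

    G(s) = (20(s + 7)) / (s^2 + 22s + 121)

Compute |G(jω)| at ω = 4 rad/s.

|G(j4)| ≈ 1.177

Substitute s = j4: numerator = 140 + j80, denominator = 105 + j88.
|G(j4)| = |140 + j80| / |105 + j88| = 161.25 / 137 ≈ 1.177.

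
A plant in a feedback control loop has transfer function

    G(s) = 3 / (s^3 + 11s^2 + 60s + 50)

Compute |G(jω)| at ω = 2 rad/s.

Substitute s = j2: numerator = 3, denominator = 6 + j112.
|G(j2)| = |3| / |6 + j112| = 3 / 112.16 ≈ 0.02675.

|G(j2)| ≈ 0.02675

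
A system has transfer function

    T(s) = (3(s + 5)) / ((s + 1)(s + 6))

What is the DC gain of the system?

T(0) = 5/2 ≈ 2.500

At s = 0 each factor (s + a) contributes a and each (s^2 + bs + c) contributes c.
T(0) = 3·(5) / ((1) · (6)) = 15/6 = 5/2.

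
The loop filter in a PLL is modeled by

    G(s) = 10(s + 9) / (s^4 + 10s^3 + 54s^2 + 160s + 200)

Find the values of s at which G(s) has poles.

s = -2 + 4j, -2 - 4j, -3 + j, -3 - j

The poles are the roots of the denominator s^4 + 10s^3 + 54s^2 + 160s + 200 = 0.
No real roots exist; factor into two real quadratics: (s^2 + 4s + 20)(s^2 + 6s + 10) = 0.
Each quadratic gives a conjugate pair via the quadratic formula.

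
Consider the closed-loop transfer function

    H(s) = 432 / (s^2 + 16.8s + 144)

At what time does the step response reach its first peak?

t_p ≈ 0.3666 s

Comparing s^2 + 16.8s + 144 to s^2 + 2ζωₙs + ωₙ²: ωₙ = 12 rad/s and ζ = 16.8/(2·12) = 0.7.
ζωₙ = 16.8/2 = 8.4, so ω_d = ωₙ√(1−ζ²) = √(ωₙ² − (ζωₙ)²) = √(144 − 8.4²) = √73.44 ≈ 8.570 rad/s.
t_p = π/ω_d = π/8.570 ≈ 0.3666 s.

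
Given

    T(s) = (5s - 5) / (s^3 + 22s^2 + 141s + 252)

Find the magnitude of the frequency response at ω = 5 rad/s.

|T(j5)| ≈ 0.03910

Substitute s = j5: numerator = -5 + j25, denominator = -298 + j580.
|T(j5)| = |-5 + j25| / |-298 + j580| = 25.495 / 652.08 ≈ 0.03910.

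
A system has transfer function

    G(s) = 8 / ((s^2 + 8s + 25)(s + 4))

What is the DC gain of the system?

G(0) = 2/25 ≈ 0.08000

At s = 0 each factor (s + a) contributes a and each (s^2 + bs + c) contributes c.
G(0) = 8·1 / ((25) · (4)) = 8/100 = 2/25.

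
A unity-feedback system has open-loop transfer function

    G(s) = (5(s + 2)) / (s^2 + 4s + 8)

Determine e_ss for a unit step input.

e_ss = 0.4444

G(s) has no poles at the origin.
This is a Type 0 system. Kp = lim_{s→0} G(s) = 10/8 = 5/4.
e_ss = 1/(1 + Kp) = 1/(1 + 5/4) = 4/9 ≈ 0.4444.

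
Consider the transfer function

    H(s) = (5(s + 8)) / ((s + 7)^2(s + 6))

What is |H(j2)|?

Substitute s = j2: numerator = 40 + j10, denominator = 214 + j258.
|H(j2)| = |40 + j10| / |214 + j258| = 41.231 / 335.20 ≈ 0.1230.

|H(j2)| ≈ 0.1230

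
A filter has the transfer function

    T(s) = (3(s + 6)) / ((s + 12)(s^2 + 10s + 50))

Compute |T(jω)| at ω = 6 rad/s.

|T(j6)| ≈ 0.03080

Substitute s = j6: numerator = 18 + j18, denominator = -192 + j804.
|T(j6)| = |18 + j18| / |-192 + j804| = 25.456 / 826.61 ≈ 0.03080.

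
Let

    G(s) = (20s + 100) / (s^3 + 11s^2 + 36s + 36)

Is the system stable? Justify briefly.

stable

The denominator s^3 + 11s^2 + 36s + 36 factors as (s + 2)(s + 6)(s + 3), giving poles at s = -2, -6, -3.
Since all poles lie strictly in the left half-plane, the system is stable.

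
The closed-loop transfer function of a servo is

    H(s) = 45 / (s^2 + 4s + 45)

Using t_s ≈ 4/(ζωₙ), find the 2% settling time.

Comparing s^2 + 4s + 45 to s^2 + 2ζωₙs + ωₙ²: ωₙ = √45 ≈ 6.708 rad/s and ζ = 4/(2·√45) ≈ 0.2981.
ζωₙ = 4/2 = 2, so t_s ≈ 4/(ζωₙ) = 4/2 = 2 s.

t_s ≈ 2 s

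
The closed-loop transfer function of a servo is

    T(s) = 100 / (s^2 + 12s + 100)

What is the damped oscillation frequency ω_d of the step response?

Comparing s^2 + 12s + 100 to s^2 + 2ζωₙs + ωₙ²: ωₙ = 10 rad/s and ζ = 12/(2·10) = 0.6.
ζωₙ = 12/2 = 6, so ω_d = ωₙ√(1−ζ²) = √(ωₙ² − (ζωₙ)²) = √(100 − 6²) = √64 = 8 rad/s.

ω_d = 8 rad/s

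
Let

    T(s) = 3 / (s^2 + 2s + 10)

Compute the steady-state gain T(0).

T(0) = 3/10 ≈ 0.3000

At s = 0 each factor (s + a) contributes a and each (s^2 + bs + c) contributes c.
T(0) = 3·1 / ((10)) = 3/10 = 3/10.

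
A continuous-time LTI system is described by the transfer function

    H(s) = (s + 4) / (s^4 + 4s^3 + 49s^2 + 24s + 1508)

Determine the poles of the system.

The poles are the roots of the denominator s^4 + 4s^3 + 49s^2 + 24s + 1508 = 0.
No real roots exist; factor into two real quadratics: (s^2 - 4s + 29)(s^2 + 8s + 52) = 0.
Each quadratic gives a conjugate pair via the quadratic formula.

s = 2 + 5j, 2 - 5j, -4 + 6j, -4 - 6j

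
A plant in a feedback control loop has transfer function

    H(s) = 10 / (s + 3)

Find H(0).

Set s = 0: H(0) = (10) / (3) = 10/3.

H(0) = 10/3 ≈ 3.333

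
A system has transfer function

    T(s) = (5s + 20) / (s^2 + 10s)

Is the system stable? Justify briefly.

The denominator s^2 + 10s factors as s(s + 10), giving poles at s = 0, -10.
Since the simple pole(s) at s = 0 lie on the jω-axis with none in the right half-plane, the system is marginally stable.

marginally stable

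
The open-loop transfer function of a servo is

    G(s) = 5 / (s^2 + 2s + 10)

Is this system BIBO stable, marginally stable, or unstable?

stable

The denominator s^2 + 2s + 10 factors as (s^2 + 2s + 10), giving poles at s = -1 ± 3j.
Since all poles lie strictly in the left half-plane, the system is stable.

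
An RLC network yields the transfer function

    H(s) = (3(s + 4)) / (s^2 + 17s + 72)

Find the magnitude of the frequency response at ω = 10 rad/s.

|H(j10)| ≈ 0.1875

Substitute s = j10: numerator = 12 + j30, denominator = -28 + j170.
|H(j10)| = |12 + j30| / |-28 + j170| = 32.311 / 172.29 ≈ 0.1875.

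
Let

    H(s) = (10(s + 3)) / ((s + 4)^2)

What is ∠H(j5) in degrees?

∠H(j5) ≈ -43.64°

At s = j5: numerator = 30 + j50, denominator = -9 + j40.
∠H = ∠num − ∠den = 59.036° − (102.68°) = -43.64°.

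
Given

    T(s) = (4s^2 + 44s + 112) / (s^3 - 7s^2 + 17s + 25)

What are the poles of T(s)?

s = 4 ± 3j, -1

The poles are the roots of the denominator s^3 - 7s^2 + 17s + 25 = 0.
Trying s = -1: the polynomial evaluates to 0, so (s + 1) is a factor.
Dividing out leaves s^2 - 8s + 25 = 0.
The quadratic formula then gives s = 4 ± 3j.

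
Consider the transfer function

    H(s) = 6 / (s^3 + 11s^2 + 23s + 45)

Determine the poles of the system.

s = -1 + 2j, -1 - 2j, -9

The poles are the roots of the denominator s^3 + 11s^2 + 23s + 45 = 0.
Trying s = -9: the polynomial evaluates to 0, so (s + 9) is a factor.
Dividing out leaves s^2 + 2s + 5 = 0.
The quadratic formula then gives s = -1 ± 2j.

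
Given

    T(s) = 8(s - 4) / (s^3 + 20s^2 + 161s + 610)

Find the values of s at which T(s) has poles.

s = -5 ± 6j, -10

The poles are the roots of the denominator s^3 + 20s^2 + 161s + 610 = 0.
Trying s = -10: the polynomial evaluates to 0, so (s + 10) is a factor.
Dividing out leaves s^2 + 10s + 61 = 0.
The quadratic formula then gives s = -5 ± 6j.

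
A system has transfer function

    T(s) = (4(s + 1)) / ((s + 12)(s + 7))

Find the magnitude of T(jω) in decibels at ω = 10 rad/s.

|T(j10)|_dB ≈ -13.5 dB

Substitute s = j10: numerator = 4 + j40, denominator = -16 + j190.
|T(j10)| = |4 + j40| / |-16 + j190| = 40.200 / 190.67 ≈ 0.2108.
In decibels: 20·log₁₀(0.2108) ≈ -13.5 dB.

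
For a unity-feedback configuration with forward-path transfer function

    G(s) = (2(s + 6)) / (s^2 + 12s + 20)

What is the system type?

The denominator has no factor of s at the origin — no free integrator — so this is a Type 0 system.

Type 0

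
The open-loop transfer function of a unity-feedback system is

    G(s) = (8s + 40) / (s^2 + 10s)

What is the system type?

Type 1

Factor s from the denominator: s^2 + 10s = s·(s + 10).
There is 1 pole at the origin, so the system is Type 1.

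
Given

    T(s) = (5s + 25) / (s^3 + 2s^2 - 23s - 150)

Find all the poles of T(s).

The poles are the roots of the denominator s^3 + 2s^2 - 23s - 150 = 0.
Trying s = 6: the polynomial evaluates to 0, so (s - 6) is a factor.
Dividing out leaves s^2 + 8s + 25 = 0.
The quadratic formula then gives s = -4 ± 3j.

s = -4 ± 3j, 6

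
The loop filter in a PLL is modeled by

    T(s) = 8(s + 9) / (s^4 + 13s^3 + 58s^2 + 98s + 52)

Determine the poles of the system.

s = -1, -2, -5 ± j

The poles are the roots of the denominator s^4 + 13s^3 + 58s^2 + 98s + 52 = 0.
Trying s = -1: the polynomial evaluates to 0, so (s + 1) is a factor.
Dividing out leaves s^3 + 12s^2 + 46s + 52 = 0.
This factors further as (s + 2)(s^2 + 10s + 26) = 0.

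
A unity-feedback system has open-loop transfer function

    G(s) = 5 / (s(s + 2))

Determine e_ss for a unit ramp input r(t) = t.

G(s) has one pole at the origin.
This is a Type 1 system. Kv = lim_{s→0} s·G(s) = 5/2.
e_ss = 1/Kv = 1/(5/2) = 2/5 ≈ 0.4000.

e_ss = 0.4000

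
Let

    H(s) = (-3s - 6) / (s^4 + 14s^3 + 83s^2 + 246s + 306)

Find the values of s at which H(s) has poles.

The poles are the roots of the denominator s^4 + 14s^3 + 83s^2 + 246s + 306 = 0.
No real roots exist; factor into two real quadratics: (s^2 + 6s + 18)(s^2 + 8s + 17) = 0.
Each quadratic gives a conjugate pair via the quadratic formula.

s = -3 + 3j, -3 - 3j, -4 + j, -4 - j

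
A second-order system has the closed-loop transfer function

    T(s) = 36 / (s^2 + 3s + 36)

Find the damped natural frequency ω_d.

Comparing s^2 + 3s + 36 to s^2 + 2ζωₙs + ωₙ²: ωₙ = 6 rad/s and ζ = 3/(2·6) = 0.25.
ζωₙ = 3/2 = 1.5, so ω_d = ωₙ√(1−ζ²) = √(ωₙ² − (ζωₙ)²) = √(36 − 1.5²) = √33.75 ≈ 5.809 rad/s.

ω_d ≈ 5.809 rad/s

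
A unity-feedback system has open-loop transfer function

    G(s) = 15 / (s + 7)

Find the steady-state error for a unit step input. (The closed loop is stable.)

G(s) has no poles at the origin.
This is a Type 0 system. Kp = lim_{s→0} G(s) = 15/7.
e_ss = 1/(1 + Kp) = 1/(1 + 15/7) = 7/22 ≈ 0.3182.

e_ss = 0.3182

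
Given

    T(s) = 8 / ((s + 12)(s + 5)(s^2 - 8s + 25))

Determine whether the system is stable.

unstable

The poles can be read from the denominator factors: s = -12, -5, 4 + 3j, 4 - 3j.
Since the pole(s) at s = 4 + 3j, 4 - 3j lie in the right half-plane, the system is unstable.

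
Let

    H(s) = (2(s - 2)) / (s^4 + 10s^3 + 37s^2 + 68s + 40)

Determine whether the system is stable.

The denominator s^4 + 10s^3 + 37s^2 + 68s + 40 factors as (s + 5)(s + 1)(s^2 + 4s + 8), giving poles at s = -5, -1, -2 ± 2j.
Since all poles lie strictly in the left half-plane, the system is stable.

stable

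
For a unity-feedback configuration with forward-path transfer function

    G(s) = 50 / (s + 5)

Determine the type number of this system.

The denominator has no factor of s at the origin — no free integrator — so this is a Type 0 system.

Type 0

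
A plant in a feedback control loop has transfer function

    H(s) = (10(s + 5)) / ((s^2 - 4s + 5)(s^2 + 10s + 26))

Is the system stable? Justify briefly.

unstable

The poles can be read from the denominator factors: s = 2 ± j, -5 ± j.
Since the pole(s) at s = 2 ± j lie in the right half-plane, the system is unstable.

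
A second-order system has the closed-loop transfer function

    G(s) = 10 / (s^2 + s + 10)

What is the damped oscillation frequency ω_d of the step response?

Comparing s^2 + s + 10 to s^2 + 2ζωₙs + ωₙ²: ωₙ = √10 ≈ 3.162 rad/s and ζ = 1/(2·√10) ≈ 0.1581.
ζωₙ = 1/2 = 0.5, so ω_d = ωₙ√(1−ζ²) = √(ωₙ² − (ζωₙ)²) = √(10 − 0.5²) = √9.75 ≈ 3.122 rad/s.

ω_d ≈ 3.122 rad/s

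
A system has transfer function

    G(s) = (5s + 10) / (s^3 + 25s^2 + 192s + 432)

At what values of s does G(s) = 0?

Set the numerator to zero: 5s + 10 = 0, i.e. 5·(s + 2) = 0.
So s = -2.

s = -2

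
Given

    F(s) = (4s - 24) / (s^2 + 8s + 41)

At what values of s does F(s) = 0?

Set the numerator to zero: 4s - 24 = 0, i.e. 4·(s - 6) = 0.
So s = 6.

s = 6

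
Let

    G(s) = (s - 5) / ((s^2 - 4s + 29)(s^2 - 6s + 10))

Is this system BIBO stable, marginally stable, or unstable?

unstable

The poles can be read from the denominator factors: s = 2 ± 5j, 3 ± j.
Since the pole(s) at s = 2 ± 5j, 3 ± j lie in the right half-plane, the system is unstable.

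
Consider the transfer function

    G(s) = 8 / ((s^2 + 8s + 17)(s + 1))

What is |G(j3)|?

|G(j3)| = 0.1000

Substitute s = j3: numerator = 8, denominator = -64 + j48.
|G(j3)| = |8| / |-64 + j48| = 8 / 80 = 0.1000.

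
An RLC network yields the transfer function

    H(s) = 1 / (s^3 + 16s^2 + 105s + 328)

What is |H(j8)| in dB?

|H(j8)|_dB ≈ -57.7 dB

Substitute s = j8: numerator = 1, denominator = -696 + j328.
|H(j8)| = |1| / |-696 + j328| = 1 / 769.42 ≈ 0.001300.
In decibels: 20·log₁₀(0.001300) ≈ -57.7 dB.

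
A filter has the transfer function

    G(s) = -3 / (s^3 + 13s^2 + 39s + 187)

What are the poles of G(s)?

The poles are the roots of the denominator s^3 + 13s^2 + 39s + 187 = 0.
Trying s = -11: the polynomial evaluates to 0, so (s + 11) is a factor.
Dividing out leaves s^2 + 2s + 17 = 0.
The quadratic formula then gives s = -1 ± 4j.

s = -1 ± 4j, -11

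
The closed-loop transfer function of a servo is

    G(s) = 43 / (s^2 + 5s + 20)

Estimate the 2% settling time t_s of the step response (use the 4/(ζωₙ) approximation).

Comparing s^2 + 5s + 20 to s^2 + 2ζωₙs + ωₙ²: ωₙ = √20 ≈ 4.472 rad/s and ζ = 5/(2·√20) ≈ 0.5590.
ζωₙ = 5/2 = 2.5, so t_s ≈ 4/(ζωₙ) = 4/2.5 = 1.600 s.

t_s ≈ 1.600 s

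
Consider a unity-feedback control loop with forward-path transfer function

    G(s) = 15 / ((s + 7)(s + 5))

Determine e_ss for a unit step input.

G(s) has no poles at the origin.
This is a Type 0 system. Kp = lim_{s→0} G(s) = 15/35 = 3/7.
e_ss = 1/(1 + Kp) = 1/(1 + 3/7) = 7/10 ≈ 0.7000.

e_ss = 0.7000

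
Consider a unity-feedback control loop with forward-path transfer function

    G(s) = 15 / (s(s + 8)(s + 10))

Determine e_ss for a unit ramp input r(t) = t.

G(s) has one pole at the origin.
This is a Type 1 system. Kv = lim_{s→0} s·G(s) = 15/80 = 3/16.
e_ss = 1/Kv = 1/(3/16) = 16/3 ≈ 5.333.

e_ss = 5.333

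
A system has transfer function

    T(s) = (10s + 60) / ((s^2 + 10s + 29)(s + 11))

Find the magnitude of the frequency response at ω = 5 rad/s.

|T(j5)| ≈ 0.1289

Substitute s = j5: numerator = 60 + j50, denominator = -206 + j570.
|T(j5)| = |60 + j50| / |-206 + j570| = 78.102 / 606.08 ≈ 0.1289.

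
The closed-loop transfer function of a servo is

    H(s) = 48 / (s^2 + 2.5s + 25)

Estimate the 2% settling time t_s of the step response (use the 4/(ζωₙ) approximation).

Comparing s^2 + 2.5s + 25 to s^2 + 2ζωₙs + ωₙ²: ωₙ = 5 rad/s and ζ = 2.5/(2·5) = 0.25.
ζωₙ = 2.5/2 = 1.25, so t_s ≈ 4/(ζωₙ) = 4/1.25 = 3.200 s.

t_s ≈ 3.200 s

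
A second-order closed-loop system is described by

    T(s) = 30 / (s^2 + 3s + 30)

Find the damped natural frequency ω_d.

ω_d ≈ 5.268 rad/s

Comparing s^2 + 3s + 30 to s^2 + 2ζωₙs + ωₙ²: ωₙ = √30 ≈ 5.477 rad/s and ζ = 3/(2·√30) ≈ 0.2739.
ζωₙ = 3/2 = 1.5, so ω_d = ωₙ√(1−ζ²) = √(ωₙ² − (ζωₙ)²) = √(30 − 1.5²) = √27.75 ≈ 5.268 rad/s.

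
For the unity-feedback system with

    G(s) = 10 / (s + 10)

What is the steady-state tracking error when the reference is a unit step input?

G(s) has no poles at the origin.
This is a Type 0 system. Kp = lim_{s→0} G(s) = 10/10 = 1.
e_ss = 1/(1 + Kp) = 1/(1 + 1) = 1/2 ≈ 0.5000.

e_ss = 0.5000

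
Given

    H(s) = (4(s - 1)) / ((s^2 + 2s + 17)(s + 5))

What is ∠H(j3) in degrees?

At s = j3: numerator = -4 + j12, denominator = 22 + j54.
∠H = ∠num − ∠den = 108.43° − (67.834°) = 40.60°.

∠H(j3) ≈ 40.60°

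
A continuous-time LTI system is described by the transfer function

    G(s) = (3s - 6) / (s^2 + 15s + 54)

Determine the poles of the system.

s = -6, -9

The poles are the roots of the denominator s^2 + 15s + 54 = 0.
Factoring: (s + 6)(s + 9) = 0, so s = -6 and s = -9.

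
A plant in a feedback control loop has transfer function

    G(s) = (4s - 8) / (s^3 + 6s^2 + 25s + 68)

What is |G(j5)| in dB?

|G(j5)|_dB ≈ -11.6 dB

Substitute s = j5: numerator = -8 + j20, denominator = -82.
|G(j5)| = |-8 + j20| / |-82| = 21.541 / 82 ≈ 0.2627.
In decibels: 20·log₁₀(0.2627) ≈ -11.6 dB.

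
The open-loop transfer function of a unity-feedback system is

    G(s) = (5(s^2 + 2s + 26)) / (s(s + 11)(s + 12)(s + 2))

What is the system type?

Type 1

The denominator has 1 factor of s at the origin (free integrator), so this is a Type 1 system.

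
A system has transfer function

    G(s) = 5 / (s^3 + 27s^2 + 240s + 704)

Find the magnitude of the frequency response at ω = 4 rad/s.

Substitute s = j4: numerator = 5, denominator = 272 + j896.
|G(j4)| = |5| / |272 + j896| = 5 / 936.38 ≈ 0.005340.

|G(j4)| ≈ 0.005340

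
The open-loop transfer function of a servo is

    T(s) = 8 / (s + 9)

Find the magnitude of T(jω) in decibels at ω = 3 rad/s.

Substitute s = j3: numerator = 8, denominator = 9 + j3.
|T(j3)| = |8| / |9 + j3| = 8 / 9.4868 ≈ 0.8433.
In decibels: 20·log₁₀(0.8433) ≈ -1.48 dB.

|T(j3)|_dB ≈ -1.48 dB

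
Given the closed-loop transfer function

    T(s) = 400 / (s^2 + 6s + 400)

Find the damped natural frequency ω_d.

Comparing s^2 + 6s + 400 to s^2 + 2ζωₙs + ωₙ²: ωₙ = 20 rad/s and ζ = 6/(2·20) = 0.15.
ζωₙ = 6/2 = 3, so ω_d = ωₙ√(1−ζ²) = √(ωₙ² − (ζωₙ)²) = √(400 − 3²) = √391 ≈ 19.77 rad/s.

ω_d ≈ 19.77 rad/s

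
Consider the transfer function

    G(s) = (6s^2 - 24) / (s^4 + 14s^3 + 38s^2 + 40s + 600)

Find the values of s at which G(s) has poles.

s = 1 + 3j, 1 - 3j, -6, -10

The poles are the roots of the denominator s^4 + 14s^3 + 38s^2 + 40s + 600 = 0.
Trying s = -6: the polynomial evaluates to 0, so (s + 6) is a factor.
Dividing out leaves s^3 + 8s^2 - 10s + 100 = 0.
This factors further as (s^2 - 2s + 10)(s + 10) = 0.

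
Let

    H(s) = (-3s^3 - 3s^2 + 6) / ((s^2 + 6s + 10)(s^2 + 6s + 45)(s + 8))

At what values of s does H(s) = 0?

Set the numerator to zero: -3s^3 - 3s^2 + 6 = 0, i.e. -3·(s^3 + s^2 - 2) = 0.
Factoring: (s^2 + 2s + 2)(s - 1) = 0.

s = -1 + j, -1 - j, 1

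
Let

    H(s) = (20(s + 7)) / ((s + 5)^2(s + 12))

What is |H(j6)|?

|H(j6)| ≈ 0.2253

Substitute s = j6: numerator = 140 + j120, denominator = -492 + j654.
|H(j6)| = |140 + j120| / |-492 + j654| = 184.39 / 818.40 ≈ 0.2253.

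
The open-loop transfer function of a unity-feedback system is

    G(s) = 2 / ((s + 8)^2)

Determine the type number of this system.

Type 0

The denominator has no factor of s at the origin — no free integrator — so this is a Type 0 system.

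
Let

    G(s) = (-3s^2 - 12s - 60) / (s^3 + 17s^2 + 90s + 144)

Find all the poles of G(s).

s = -8, -6, -3

The poles are the roots of the denominator s^3 + 17s^2 + 90s + 144 = 0.
Trying s = -8: the polynomial evaluates to 0, so (s + 8) is a factor.
Dividing out leaves s^2 + 9s + 18 = 0.
Factoring the quadratic: (s + 6)(s + 3) = 0.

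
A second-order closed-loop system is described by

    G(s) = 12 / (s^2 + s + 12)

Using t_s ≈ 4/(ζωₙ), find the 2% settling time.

t_s ≈ 8 s

Comparing s^2 + s + 12 to s^2 + 2ζωₙs + ωₙ²: ωₙ = √12 ≈ 3.464 rad/s and ζ = 1/(2·√12) ≈ 0.1443.
ζωₙ = 1/2 = 0.5, so t_s ≈ 4/(ζωₙ) = 4/0.5 = 8 s.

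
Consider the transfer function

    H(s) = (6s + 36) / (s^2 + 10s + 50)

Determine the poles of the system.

s = -5 + 5j, -5 - 5j

The poles are the roots of the denominator s^2 + 10s + 50 = 0.
Using the quadratic formula: s = (-10 ± √(-100))/2 = -5 ± 5j.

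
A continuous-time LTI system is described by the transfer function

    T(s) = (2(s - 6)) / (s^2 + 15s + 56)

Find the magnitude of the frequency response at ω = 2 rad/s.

Substitute s = j2: numerator = -12 + j4, denominator = 52 + j30.
|T(j2)| = |-12 + j4| / |52 + j30| = 12.649 / 60.033 ≈ 0.2107.

|T(j2)| ≈ 0.2107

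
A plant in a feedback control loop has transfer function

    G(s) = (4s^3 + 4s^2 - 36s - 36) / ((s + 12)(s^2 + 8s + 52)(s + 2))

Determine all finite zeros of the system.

s = -1, 3, -3

Set the numerator to zero: 4s^3 + 4s^2 - 36s - 36 = 0, i.e. 4·(s^3 + s^2 - 9s - 9) = 0.
Factoring: (s + 1)(s - 3)(s + 3) = 0.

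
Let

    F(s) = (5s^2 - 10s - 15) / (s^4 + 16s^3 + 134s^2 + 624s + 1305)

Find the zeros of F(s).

s = -1, 3

Set the numerator to zero: 5s^2 - 10s - 15 = 0, i.e. 5·(s^2 - 2s - 3) = 0.
Factoring: (s + 1)(s - 3) = 0.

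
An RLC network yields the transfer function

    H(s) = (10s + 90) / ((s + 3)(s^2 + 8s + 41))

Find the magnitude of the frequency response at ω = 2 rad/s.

Substitute s = j2: numerator = 90 + j20, denominator = 79 + j122.
|H(j2)| = |90 + j20| / |79 + j122| = 92.195 / 145.34 ≈ 0.6343.

|H(j2)| ≈ 0.6343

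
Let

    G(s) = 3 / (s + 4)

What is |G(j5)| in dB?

Substitute s = j5: numerator = 3, denominator = 4 + j5.
|G(j5)| = |3| / |4 + j5| = 3 / 6.4031 ≈ 0.4685.
In decibels: 20·log₁₀(0.4685) ≈ -6.59 dB.

|G(j5)|_dB ≈ -6.59 dB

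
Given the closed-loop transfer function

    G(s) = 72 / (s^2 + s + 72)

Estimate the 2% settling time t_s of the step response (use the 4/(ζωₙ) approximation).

Comparing s^2 + s + 72 to s^2 + 2ζωₙs + ωₙ²: ωₙ = √72 ≈ 8.485 rad/s and ζ = 1/(2·√72) ≈ 0.05893.
ζωₙ = 1/2 = 0.5, so t_s ≈ 4/(ζωₙ) = 4/0.5 = 8 s.

t_s ≈ 8 s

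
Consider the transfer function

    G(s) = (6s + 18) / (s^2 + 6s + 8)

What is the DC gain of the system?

Set s = 0: G(0) = (18) / (8) = 9/4.

G(0) = 9/4 ≈ 2.250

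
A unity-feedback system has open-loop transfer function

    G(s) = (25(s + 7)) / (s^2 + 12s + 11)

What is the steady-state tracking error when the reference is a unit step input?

G(s) has no poles at the origin.
This is a Type 0 system. Kp = lim_{s→0} G(s) = 175/11.
e_ss = 1/(1 + Kp) = 1/(1 + 175/11) = 11/186 ≈ 0.05914.

e_ss = 0.05914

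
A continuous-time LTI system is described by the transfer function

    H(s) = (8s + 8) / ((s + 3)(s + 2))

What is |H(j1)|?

|H(j1)| = 1.600

Substitute s = j1: numerator = 8 + j8, denominator = 5 + j5.
|H(j1)| = |8 + j8| / |5 + j5| = 11.314 / 7.0711 = 1.600.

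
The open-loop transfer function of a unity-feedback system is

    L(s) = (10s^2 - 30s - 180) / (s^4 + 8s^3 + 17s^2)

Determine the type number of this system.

Type 2

Factor s from the denominator: s^4 + 8s^3 + 17s^2 = s^2·(s^2 + 8s + 17).
There are 2 poles at the origin, so the system is Type 2.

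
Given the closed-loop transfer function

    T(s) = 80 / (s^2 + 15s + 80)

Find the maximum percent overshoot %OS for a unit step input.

%OS ≈ 0.795%

Comparing s^2 + 15s + 80 to s^2 + 2ζωₙs + ωₙ²: ωₙ = √80 ≈ 8.944 rad/s and ζ = 15/(2·√80) ≈ 0.8385.
%OS = 100·exp(−πζ/√(1−ζ²)) = 100·exp(−π·0.8385/√(1−0.8385²)) ≈ 0.795%.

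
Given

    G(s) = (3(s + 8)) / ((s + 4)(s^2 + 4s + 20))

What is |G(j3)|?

Substitute s = j3: numerator = 24 + j9, denominator = 8 + j81.
|G(j3)| = |24 + j9| / |8 + j81| = 25.632 / 81.394 ≈ 0.3149.

|G(j3)| ≈ 0.3149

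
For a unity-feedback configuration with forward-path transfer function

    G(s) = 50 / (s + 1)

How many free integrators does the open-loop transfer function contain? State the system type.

The denominator has no factor of s at the origin — no free integrator — so this is a Type 0 system.

Type 0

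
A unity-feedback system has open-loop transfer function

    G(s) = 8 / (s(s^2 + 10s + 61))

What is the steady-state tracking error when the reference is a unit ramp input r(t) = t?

e_ss = 7.625

G(s) has one pole at the origin.
This is a Type 1 system. Kv = lim_{s→0} s·G(s) = 8/61.
e_ss = 1/Kv = 1/(8/61) = 61/8 ≈ 7.625.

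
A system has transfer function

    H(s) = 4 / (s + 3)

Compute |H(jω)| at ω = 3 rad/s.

|H(j3)| ≈ 0.9428

Substitute s = j3: numerator = 4, denominator = 3 + j3.
|H(j3)| = |4| / |3 + j3| = 4 / 4.2426 ≈ 0.9428.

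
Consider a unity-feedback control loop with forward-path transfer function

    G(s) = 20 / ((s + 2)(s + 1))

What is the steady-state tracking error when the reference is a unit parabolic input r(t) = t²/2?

G(s) has no poles at the origin.
This is a Type 0 system; Ka = lim_{s→0} s^2·G(s) = 0, so the steady-state error for a parabola input is infinite.

e_ss = ∞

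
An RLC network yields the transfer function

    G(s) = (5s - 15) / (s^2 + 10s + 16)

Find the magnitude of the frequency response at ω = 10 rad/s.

|G(j10)| ≈ 0.3997

Substitute s = j10: numerator = -15 + j50, denominator = -84 + j100.
|G(j10)| = |-15 + j50| / |-84 + j100| = 52.202 / 130.60 ≈ 0.3997.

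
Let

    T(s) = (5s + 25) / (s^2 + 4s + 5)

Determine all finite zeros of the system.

s = -5

Set the numerator to zero: 5s + 25 = 0, i.e. 5·(s + 5) = 0.
So s = -5.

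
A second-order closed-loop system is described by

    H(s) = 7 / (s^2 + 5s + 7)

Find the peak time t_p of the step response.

Comparing s^2 + 5s + 7 to s^2 + 2ζωₙs + ωₙ²: ωₙ = √7 ≈ 2.646 rad/s and ζ = 5/(2·√7) ≈ 0.9449.
ζωₙ = 5/2 = 2.5, so ω_d = ωₙ√(1−ζ²) = √(ωₙ² − (ζωₙ)²) = √(7 − 2.5²) = √0.75 ≈ 0.8660 rad/s.
t_p = π/ω_d = π/0.8660 ≈ 3.628 s.

t_p ≈ 3.628 s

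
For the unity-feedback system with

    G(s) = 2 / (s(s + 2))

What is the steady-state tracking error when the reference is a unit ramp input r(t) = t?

G(s) has one pole at the origin.
This is a Type 1 system. Kv = lim_{s→0} s·G(s) = 2/2 = 1.
e_ss = 1/Kv = 1/(1) = 1.

e_ss = 1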